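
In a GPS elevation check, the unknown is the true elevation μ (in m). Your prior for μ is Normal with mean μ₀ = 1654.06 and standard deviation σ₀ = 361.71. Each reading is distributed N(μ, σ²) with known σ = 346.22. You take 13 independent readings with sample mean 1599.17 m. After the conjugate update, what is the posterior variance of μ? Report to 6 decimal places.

For Normal data with known variance σ², a Normal(μ₀, σ₀²) prior on μ is conjugate. Posterior precision = 1/σ₀² + n/σ²; posterior mean is the precision-weighted average of μ₀ and x̄.
σ₀² = 361.71² = 130834.1241, σ² = 346.22² = 119868.2884; σ² + n·σ₀² = 119868.2884 + 13·130834.1241 = 1820711.9017.
Posterior precision = 1/σ₀² + n/σ² = 1/130834.1241 + 13/119868.2884 = (σ² + n·σ₀²)/(σ₀²σ²) = 1820711.9017/(130834.1241·119868.2884); posterior variance σₙ² = σ₀²σ²/(σ² + n·σ₀²) = 130834.1241·119868.2884/1820711.9017 = 8613.588182.

8613.588182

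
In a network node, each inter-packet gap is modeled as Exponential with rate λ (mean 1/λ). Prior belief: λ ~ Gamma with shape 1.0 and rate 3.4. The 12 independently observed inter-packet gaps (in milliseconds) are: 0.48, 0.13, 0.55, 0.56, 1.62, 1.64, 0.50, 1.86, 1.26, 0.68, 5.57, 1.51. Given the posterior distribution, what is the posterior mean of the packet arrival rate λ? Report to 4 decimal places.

With a Gamma(shape α, rate β) prior on the exponential rate λ, the posterior after n observations with total T = Σxᵢ is Gamma(α+n, β+T).
Sum of observations T = 16.36 milliseconds; n = 12.
Posterior: Gamma(1.0+12, 3.4+16.36) = Gamma(13.0, 19.76).
Posterior mean of λ = α/β = 13.0/19.76 = 0.6579.

0.6579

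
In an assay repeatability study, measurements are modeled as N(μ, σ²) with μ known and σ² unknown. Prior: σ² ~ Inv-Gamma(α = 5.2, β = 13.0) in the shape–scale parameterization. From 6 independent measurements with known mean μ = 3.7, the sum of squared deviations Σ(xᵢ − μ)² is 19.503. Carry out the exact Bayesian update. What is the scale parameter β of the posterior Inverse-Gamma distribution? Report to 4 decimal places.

22.7515

With known mean μ and an Inverse-Gamma(α, β) prior on σ², the Normal likelihood is conjugate: posterior is Inv-Gamma(α + n/2, β + Σ(xᵢ−μ)²/2).
Posterior: Inv-Gamma(5.2 + 6/2, 13.0 + 19.503/2) = Inv-Gamma(8.20, 22.7515).
Posterior β = 22.7515.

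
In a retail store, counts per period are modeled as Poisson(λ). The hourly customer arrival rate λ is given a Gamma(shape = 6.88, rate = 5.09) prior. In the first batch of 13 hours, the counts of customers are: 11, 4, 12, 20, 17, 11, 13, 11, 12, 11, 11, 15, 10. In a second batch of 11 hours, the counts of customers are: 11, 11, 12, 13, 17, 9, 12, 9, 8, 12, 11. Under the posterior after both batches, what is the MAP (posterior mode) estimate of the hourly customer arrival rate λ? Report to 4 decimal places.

9.9306

With a Gamma(shape α, rate β) prior, the Poisson likelihood is conjugate: the posterior is Gamma(α + ΣXᵢ, β + n).
Batch 1: sum of counts S = 158 over n = 13 hours.
After batch 1: Gamma(α+S, β+n) = Gamma(6.88+158, 5.09+13) = Gamma(164.88, 18.09).
Batch 2: sum of counts S = 125 over n = 11 hours.
After batch 2: Gamma(α+S, β+n) = Gamma(164.88+125, 18.09+11) = Gamma(289.88, 29.09).
Mode of Gamma(α,β) for α≥1 is (α−1)/β = 288.88/29.09 = 9.9306.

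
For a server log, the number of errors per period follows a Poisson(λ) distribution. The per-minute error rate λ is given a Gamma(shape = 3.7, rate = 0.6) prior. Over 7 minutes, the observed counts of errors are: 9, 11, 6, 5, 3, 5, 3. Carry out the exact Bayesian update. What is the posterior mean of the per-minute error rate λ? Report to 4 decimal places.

With a Gamma(shape α, rate β) prior, the Poisson likelihood is conjugate: the posterior is Gamma(α + ΣXᵢ, β + n).
Sum of counts S = 42 over n = 7 minutes.
Posterior: Gamma(α+S, β+n) = Gamma(3.7+42, 0.6+7) = Gamma(45.7, 7.6).
Posterior mean = α/β = 45.7/7.6 = 6.0132.

6.0132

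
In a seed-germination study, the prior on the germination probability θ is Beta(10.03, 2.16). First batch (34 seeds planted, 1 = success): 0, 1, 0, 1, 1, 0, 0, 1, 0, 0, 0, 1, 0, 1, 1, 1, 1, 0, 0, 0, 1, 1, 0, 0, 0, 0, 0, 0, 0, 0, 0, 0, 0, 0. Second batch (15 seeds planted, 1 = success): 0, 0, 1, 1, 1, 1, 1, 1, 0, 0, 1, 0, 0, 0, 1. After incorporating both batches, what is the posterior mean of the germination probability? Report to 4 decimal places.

The Beta prior is conjugate to a Binomial/Bernoulli likelihood; the update adds successes to α and failures to β.
After batch 1: Beta(10.03+11, 2.16+23) = Beta(21.03, 25.16).
After batch 2: Beta(21.03+8, 25.16+7) = Beta(29.03, 32.16).
Posterior mean = α/(α+β) = 29.03/61.19 = 0.4744.

0.4744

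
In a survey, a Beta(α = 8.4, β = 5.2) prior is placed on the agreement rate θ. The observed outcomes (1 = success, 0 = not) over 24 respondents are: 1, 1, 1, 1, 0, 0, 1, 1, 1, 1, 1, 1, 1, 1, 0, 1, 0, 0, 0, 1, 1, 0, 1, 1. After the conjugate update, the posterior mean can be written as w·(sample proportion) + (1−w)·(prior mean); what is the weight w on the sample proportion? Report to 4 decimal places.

0.6383

The Beta prior is conjugate to a Binomial/Bernoulli likelihood; the update adds successes to α and failures to β.
Posterior mean = (α₀+k)/(α₀+β₀+n) = [n/(α₀+β₀+n)]·(k/n) + [(α₀+β₀)/(α₀+β₀+n)]·α₀/(α₀+β₀), so only n and the prior enter the weight.
The weight on the data is w = n/(α₀+β₀+n) = 24/(8.4+5.2+24) = 24/37.6 = 0.6383.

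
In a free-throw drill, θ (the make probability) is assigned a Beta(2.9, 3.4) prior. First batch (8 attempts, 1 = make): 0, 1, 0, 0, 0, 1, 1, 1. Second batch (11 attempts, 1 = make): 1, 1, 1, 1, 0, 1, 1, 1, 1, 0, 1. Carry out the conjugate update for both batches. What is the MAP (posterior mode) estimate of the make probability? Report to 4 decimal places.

The Beta prior is conjugate to a Binomial/Bernoulli likelihood; the update adds successes to α and failures to β.
After batch 1: Beta(2.9+4, 3.4+4) = Beta(6.9, 7.4).
After batch 2: Beta(6.9+9, 7.4+2) = Beta(15.9, 9.4).
Mode of Beta(a,b) for a,b>1 is (a−1)/(a+b−2) = 14.9/23.3 = 0.6395.

0.6395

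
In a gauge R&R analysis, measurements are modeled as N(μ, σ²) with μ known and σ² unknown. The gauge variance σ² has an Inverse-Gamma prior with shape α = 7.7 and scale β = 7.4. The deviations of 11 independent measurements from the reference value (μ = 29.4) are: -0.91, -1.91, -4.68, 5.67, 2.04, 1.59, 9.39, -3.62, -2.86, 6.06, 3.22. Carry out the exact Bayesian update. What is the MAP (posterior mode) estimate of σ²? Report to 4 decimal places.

With known mean μ and an Inverse-Gamma(α, β) prior on σ², the Normal likelihood is conjugate: posterior is Inv-Gamma(α + n/2, β + Σ(xᵢ−μ)²/2).
Σ(xᵢ−μ)² = (-0.91)² + (-1.91)² + (-4.68)² + (5.67)² + (2.04)² + (1.59)² + (9.39)² + (-3.62)² + (-2.86)² + (6.06)² + (3.22)² = 221.7653.
Posterior: Inv-Gamma(7.7 + 11/2, 7.4 + 221.7653/2) = Inv-Gamma(13.20, 118.28265).
Mode = β/(α+1) = 118.28265/14.20 = 8.3298.

8.3298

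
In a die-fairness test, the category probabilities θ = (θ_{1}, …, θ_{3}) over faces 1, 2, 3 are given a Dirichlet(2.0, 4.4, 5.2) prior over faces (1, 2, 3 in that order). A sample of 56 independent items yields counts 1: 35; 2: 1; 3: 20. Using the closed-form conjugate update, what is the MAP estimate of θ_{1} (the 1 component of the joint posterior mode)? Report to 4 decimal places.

0.5573

The Dirichlet prior is conjugate to the Multinomial likelihood: each posterior αⱼ = prior αⱼ + observed count nⱼ.
Posterior concentration: (37.0, 5.4, 25.2), total = 67.6.
Joint mode component: (α_{1}−1)/(Σα−K) = 36.0/64.6 = 0.5573.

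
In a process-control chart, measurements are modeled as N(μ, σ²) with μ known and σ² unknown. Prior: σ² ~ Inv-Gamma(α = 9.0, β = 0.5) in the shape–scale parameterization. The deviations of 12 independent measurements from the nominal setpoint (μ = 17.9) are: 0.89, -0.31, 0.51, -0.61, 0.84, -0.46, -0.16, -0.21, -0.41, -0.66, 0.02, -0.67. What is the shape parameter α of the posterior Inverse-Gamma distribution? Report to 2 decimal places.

15.00

With known mean μ and an Inverse-Gamma(α, β) prior on σ², the Normal likelihood is conjugate: posterior is Inv-Gamma(α + n/2, β + Σ(xᵢ−μ)²/2).
Σ(xᵢ−μ)² = (0.89)² + (-0.31)² + (0.51)² + (-0.61)² + (0.84)² + (-0.46)² + (-0.16)² + (-0.21)² + (-0.41)² + (-0.66)² + (0.02)² + (-0.67)² = 3.5603.
Posterior: Inv-Gamma(9.0 + 12/2, 0.5 + 3.5603/2) = Inv-Gamma(15.00, 2.28015).
Posterior α = 15.00.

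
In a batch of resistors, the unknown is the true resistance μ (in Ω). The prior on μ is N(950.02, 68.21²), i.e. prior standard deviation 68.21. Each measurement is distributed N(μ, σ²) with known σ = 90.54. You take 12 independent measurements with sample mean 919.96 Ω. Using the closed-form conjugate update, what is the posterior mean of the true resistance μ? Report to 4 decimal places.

923.8085

For Normal data with known variance σ², a Normal(μ₀, σ₀²) prior on μ is conjugate. Posterior precision = 1/σ₀² + n/σ²; posterior mean is the precision-weighted average of μ₀ and x̄.
n·x̄ = 12·919.96 = 11039.52.
σ₀² = 68.21² = 4652.6041, σ² = 90.54² = 8197.4916; σ² + n·σ₀² = 8197.4916 + 12·4652.6041 = 64028.7408.
Posterior mean = (μ₀/σ₀² + n·x̄/σ²)/(1/σ₀² + n/σ²) = (σ²·μ₀ + σ₀²·n·x̄)/(σ² + n·σ₀²) = (8197.4916·950.02 + 4652.6041·11039.52)/64028.7408 = 59150296.983864/64028.7408 = 923.8085.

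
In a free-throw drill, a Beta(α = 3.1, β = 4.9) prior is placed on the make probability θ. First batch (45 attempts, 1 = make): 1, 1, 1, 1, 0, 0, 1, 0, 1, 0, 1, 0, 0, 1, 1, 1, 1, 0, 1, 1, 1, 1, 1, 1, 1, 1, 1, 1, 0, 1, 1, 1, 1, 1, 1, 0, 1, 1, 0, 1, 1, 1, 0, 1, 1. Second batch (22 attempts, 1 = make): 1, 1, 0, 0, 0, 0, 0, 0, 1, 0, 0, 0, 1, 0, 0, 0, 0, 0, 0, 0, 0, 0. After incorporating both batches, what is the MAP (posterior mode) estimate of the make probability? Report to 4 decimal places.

The Beta prior is conjugate to a Binomial/Bernoulli likelihood; the update adds successes to α and failures to β.
After batch 1: Beta(3.1+34, 4.9+11) = Beta(37.1, 15.9).
After batch 2: Beta(37.1+4, 15.9+18) = Beta(41.1, 33.9).
Mode of Beta(a,b) for a,b>1 is (a−1)/(a+b−2) = 40.1/73.0 = 0.5493.

0.5493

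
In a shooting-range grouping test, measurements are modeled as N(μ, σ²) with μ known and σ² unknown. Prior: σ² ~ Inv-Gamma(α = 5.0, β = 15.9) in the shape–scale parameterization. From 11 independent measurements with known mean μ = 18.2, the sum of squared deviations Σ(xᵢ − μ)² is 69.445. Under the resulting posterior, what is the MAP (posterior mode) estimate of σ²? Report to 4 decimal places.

With known mean μ and an Inverse-Gamma(α, β) prior on σ², the Normal likelihood is conjugate: posterior is Inv-Gamma(α + n/2, β + Σ(xᵢ−μ)²/2).
Posterior: Inv-Gamma(5.0 + 11/2, 15.9 + 69.445/2) = Inv-Gamma(10.50, 50.6225).
Mode = β/(α+1) = 50.6225/11.50 = 4.4020.

4.4020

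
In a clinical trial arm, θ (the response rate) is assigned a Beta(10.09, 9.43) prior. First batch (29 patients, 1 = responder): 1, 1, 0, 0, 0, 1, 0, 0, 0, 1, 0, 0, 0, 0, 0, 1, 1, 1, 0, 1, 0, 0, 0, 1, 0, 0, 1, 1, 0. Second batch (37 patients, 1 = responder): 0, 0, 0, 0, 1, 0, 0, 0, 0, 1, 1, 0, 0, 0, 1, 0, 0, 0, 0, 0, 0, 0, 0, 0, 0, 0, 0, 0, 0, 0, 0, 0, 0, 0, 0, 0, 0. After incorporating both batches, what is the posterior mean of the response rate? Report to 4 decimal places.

The Beta prior is conjugate to a Binomial/Bernoulli likelihood; the update adds successes to α and failures to β.
After batch 1: Beta(10.09+11, 9.43+18) = Beta(21.09, 27.43).
After batch 2: Beta(21.09+4, 27.43+33) = Beta(25.09, 60.43).
Posterior mean = α/(α+β) = 25.09/85.52 = 0.2934.

0.2934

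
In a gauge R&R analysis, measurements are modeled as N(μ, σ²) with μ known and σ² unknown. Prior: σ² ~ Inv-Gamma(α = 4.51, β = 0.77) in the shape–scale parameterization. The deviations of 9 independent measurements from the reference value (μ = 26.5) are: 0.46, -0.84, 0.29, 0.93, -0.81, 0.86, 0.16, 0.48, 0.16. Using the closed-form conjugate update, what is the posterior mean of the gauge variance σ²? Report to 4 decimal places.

0.3173

With known mean μ and an Inverse-Gamma(α, β) prior on σ², the Normal likelihood is conjugate: posterior is Inv-Gamma(α + n/2, β + Σ(xᵢ−μ)²/2).
Σ(xᵢ−μ)² = (0.46)² + (-0.84)² + (0.29)² + (0.93)² + (-0.81)² + (0.86)² + (0.16)² + (0.48)² + (0.16)² = 3.5435.
Posterior: Inv-Gamma(4.51 + 9/2, 0.77 + 3.5435/2) = Inv-Gamma(9.01, 2.54175).
E[σ²|data] = β/(α−1) = 2.54175/8.01 = 0.3173.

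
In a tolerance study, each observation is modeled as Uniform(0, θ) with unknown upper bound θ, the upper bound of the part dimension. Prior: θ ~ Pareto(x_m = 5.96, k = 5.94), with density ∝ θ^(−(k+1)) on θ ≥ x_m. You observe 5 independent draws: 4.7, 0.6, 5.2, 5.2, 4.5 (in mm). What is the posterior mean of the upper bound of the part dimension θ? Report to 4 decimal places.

A Pareto(scale x_m, shape k) prior on the upper bound θ of Uniform(0, θ) is conjugate: posterior is Pareto(max(x_m, max xᵢ), k + n).
Sample maximum = 5.2; prior scale x_m = 5.96 → posterior scale = max = 5.96.
Posterior shape = 5.94 + 5 = 10.94.
E[θ|data] = k·x_m/(k−1) = 10.94·5.96/9.94 = 6.5596.

6.5596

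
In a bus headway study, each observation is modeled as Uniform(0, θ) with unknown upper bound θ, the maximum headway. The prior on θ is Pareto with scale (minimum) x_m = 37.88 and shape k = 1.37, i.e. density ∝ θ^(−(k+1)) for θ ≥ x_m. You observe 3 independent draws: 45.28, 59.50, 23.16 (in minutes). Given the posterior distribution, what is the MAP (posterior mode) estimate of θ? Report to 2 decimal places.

A Pareto(scale x_m, shape k) prior on the upper bound θ of Uniform(0, θ) is conjugate: posterior is Pareto(max(x_m, max xᵢ), k + n).
Sample maximum = 59.50; prior scale x_m = 37.88 → posterior scale = max = 59.50.
Posterior shape = 1.37 + 3 = 4.37.
The Pareto density is decreasing on [x_m, ∞), so the mode is x_m = 59.50.

59.50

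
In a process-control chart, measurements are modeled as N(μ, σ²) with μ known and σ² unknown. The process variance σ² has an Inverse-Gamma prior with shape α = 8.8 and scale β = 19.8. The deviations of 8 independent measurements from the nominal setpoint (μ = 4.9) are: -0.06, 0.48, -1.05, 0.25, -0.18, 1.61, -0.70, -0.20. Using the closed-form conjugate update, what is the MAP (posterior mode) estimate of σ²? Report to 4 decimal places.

With known mean μ and an Inverse-Gamma(α, β) prior on σ², the Normal likelihood is conjugate: posterior is Inv-Gamma(α + n/2, β + Σ(xᵢ−μ)²/2).
Σ(xᵢ−μ)² = (-0.06)² + (0.48)² + (-1.05)² + (0.25)² + (-0.18)² + (1.61)² + (-0.70)² + (-0.20)² = 4.5535.
Posterior: Inv-Gamma(8.8 + 8/2, 19.8 + 4.5535/2) = Inv-Gamma(12.80, 22.07675).
Mode = β/(α+1) = 22.07675/13.80 = 1.5998.

1.5998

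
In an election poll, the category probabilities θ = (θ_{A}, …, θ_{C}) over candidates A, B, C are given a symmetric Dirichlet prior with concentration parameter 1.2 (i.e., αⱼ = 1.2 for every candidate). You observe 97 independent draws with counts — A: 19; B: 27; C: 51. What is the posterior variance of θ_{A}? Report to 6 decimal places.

0.001579

The Dirichlet prior is conjugate to the Multinomial likelihood: each posterior αⱼ = prior αⱼ + observed count nⱼ.
Posterior concentration: (20.2, 28.2, 52.2), total = 100.6.
Var[θ_j] = α_j(Σα−α_j)/((Σα)²(Σα+1)) = 20.2·80.4/(100.6²·101.6) = 0.001579.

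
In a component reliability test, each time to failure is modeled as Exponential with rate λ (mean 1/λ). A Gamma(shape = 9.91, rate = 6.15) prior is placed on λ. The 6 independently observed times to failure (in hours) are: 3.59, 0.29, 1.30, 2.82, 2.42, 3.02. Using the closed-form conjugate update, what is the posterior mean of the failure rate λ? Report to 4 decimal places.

0.8121

With a Gamma(shape α, rate β) prior on the exponential rate λ, the posterior after n observations with total T = Σxᵢ is Gamma(α+n, β+T).
Sum of observations T = 13.44 hours; n = 6.
Posterior: Gamma(9.91+6, 6.15+13.44) = Gamma(15.91, 19.59).
Posterior mean of λ = α/β = 15.91/19.59 = 0.8121.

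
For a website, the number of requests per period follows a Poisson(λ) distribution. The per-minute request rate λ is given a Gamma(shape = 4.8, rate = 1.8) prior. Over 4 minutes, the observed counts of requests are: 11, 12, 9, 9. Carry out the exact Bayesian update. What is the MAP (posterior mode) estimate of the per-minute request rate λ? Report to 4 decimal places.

With a Gamma(shape α, rate β) prior, the Poisson likelihood is conjugate: the posterior is Gamma(α + ΣXᵢ, β + n).
Sum of counts S = 41 over n = 4 minutes.
Posterior: Gamma(α+S, β+n) = Gamma(4.8+41, 1.8+4) = Gamma(45.8, 5.8).
Mode of Gamma(α,β) for α≥1 is (α−1)/β = 44.8/5.8 = 7.7241.

7.7241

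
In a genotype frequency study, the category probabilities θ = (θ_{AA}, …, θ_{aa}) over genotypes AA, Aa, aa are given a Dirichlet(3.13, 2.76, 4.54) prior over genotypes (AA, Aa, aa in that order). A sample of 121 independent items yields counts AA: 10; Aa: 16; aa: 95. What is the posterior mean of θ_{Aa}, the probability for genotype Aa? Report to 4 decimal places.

0.1427

The Dirichlet prior is conjugate to the Multinomial likelihood: each posterior αⱼ = prior αⱼ + observed count nⱼ.
Posterior concentration: (13.13, 18.76, 99.54), total = 131.43.
E[θ_{Aa}|data] = α_{Aa}/Σα = 18.76/131.43 = 0.1427.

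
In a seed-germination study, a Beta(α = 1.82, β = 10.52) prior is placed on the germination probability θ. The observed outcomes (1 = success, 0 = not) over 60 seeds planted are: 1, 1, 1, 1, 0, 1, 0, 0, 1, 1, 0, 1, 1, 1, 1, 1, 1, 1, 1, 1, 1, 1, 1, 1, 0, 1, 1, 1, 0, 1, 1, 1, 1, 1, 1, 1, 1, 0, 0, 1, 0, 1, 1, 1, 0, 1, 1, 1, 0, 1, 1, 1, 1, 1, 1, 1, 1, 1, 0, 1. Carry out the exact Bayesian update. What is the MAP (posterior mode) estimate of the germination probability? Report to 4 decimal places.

The Beta prior is conjugate to a Binomial/Bernoulli likelihood; the update adds successes to α and failures to β.
Posterior: Beta(α+k, β+n−k) = Beta(1.82+48, 10.52+12) = Beta(49.82, 22.52).
Mode of Beta(a,b) for a,b>1 is (a−1)/(a+b−2) = 48.82/70.34 = 0.6941.

0.6941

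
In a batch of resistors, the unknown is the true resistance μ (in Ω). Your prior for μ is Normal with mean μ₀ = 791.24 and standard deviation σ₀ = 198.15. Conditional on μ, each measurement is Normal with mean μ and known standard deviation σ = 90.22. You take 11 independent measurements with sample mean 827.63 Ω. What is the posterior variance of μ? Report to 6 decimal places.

726.280379

For Normal data with known variance σ², a Normal(μ₀, σ₀²) prior on μ is conjugate. Posterior precision = 1/σ₀² + n/σ²; posterior mean is the precision-weighted average of μ₀ and x̄.
σ₀² = 198.15² = 39263.4225, σ² = 90.22² = 8139.6484; σ² + n·σ₀² = 8139.6484 + 11·39263.4225 = 440037.2959.
Posterior precision = 1/σ₀² + n/σ² = 1/39263.4225 + 11/8139.6484 = (σ² + n·σ₀²)/(σ₀²σ²) = 440037.2959/(39263.4225·8139.6484); posterior variance σₙ² = σ₀²σ²/(σ² + n·σ₀²) = 39263.4225·8139.6484/440037.2959 = 726.280379.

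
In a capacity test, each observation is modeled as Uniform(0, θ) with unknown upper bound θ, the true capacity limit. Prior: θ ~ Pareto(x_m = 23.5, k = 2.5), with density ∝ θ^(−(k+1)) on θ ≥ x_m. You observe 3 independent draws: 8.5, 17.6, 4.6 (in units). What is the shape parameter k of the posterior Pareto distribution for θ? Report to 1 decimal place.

A Pareto(scale x_m, shape k) prior on the upper bound θ of Uniform(0, θ) is conjugate: posterior is Pareto(max(x_m, max xᵢ), k + n).
Sample maximum = 17.6; prior scale x_m = 23.5 → posterior scale = max = 23.5.
Posterior shape = 2.5 + 3 = 5.5.
Posterior shape k = 5.5.

5.5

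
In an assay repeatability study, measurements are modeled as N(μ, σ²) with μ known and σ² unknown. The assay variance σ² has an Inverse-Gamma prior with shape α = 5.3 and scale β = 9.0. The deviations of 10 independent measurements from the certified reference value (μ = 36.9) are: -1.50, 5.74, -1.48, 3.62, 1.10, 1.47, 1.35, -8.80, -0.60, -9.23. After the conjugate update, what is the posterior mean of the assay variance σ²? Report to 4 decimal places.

With known mean μ and an Inverse-Gamma(α, β) prior on σ², the Normal likelihood is conjugate: posterior is Inv-Gamma(α + n/2, β + Σ(xᵢ−μ)²/2).
Σ(xᵢ−μ)² = (-1.50)² + (5.74)² + (-1.48)² + (3.62)² + (1.10)² + (1.47)² + (1.35)² + (-8.80)² + (-0.60)² + (-9.23)² = 218.6787.
Posterior: Inv-Gamma(5.3 + 10/2, 9.0 + 218.6787/2) = Inv-Gamma(10.30, 118.33935).
E[σ²|data] = β/(α−1) = 118.33935/9.30 = 12.7247.

12.7247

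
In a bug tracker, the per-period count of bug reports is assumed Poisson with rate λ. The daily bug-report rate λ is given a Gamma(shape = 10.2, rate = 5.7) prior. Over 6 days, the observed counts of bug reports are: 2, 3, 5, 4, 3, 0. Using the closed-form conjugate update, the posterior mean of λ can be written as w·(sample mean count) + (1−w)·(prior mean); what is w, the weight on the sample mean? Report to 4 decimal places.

0.5128

With a Gamma(shape α, rate β) prior, the Poisson likelihood is conjugate: the posterior is Gamma(α + ΣXᵢ, β + n).
Posterior mean = (α₀+S)/(β₀+n) = [n/(β₀+n)]·(S/n) + [β₀/(β₀+n)]·(α₀/β₀), so only n and β₀ enter the weight.
Weight on data w = n/(β₀+n) = 6/(5.7+6) = 6/11.7 = 0.5128.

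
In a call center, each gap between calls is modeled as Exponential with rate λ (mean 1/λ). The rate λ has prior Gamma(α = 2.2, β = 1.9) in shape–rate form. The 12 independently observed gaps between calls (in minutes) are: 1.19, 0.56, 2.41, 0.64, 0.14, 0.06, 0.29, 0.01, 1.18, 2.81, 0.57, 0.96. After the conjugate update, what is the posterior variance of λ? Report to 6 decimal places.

With a Gamma(shape α, rate β) prior on the exponential rate λ, the posterior after n observations with total T = Σxᵢ is Gamma(α+n, β+T).
Sum of observations T = 10.82 minutes; n = 12.
Posterior: Gamma(2.2+12, 1.9+10.82) = Gamma(14.2, 12.72).
Var = α/β² = 0.087764.

0.087764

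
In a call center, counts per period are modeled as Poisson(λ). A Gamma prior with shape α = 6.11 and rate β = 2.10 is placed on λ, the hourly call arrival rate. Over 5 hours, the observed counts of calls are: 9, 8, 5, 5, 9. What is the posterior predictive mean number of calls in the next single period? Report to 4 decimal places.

5.9310

With a Gamma(shape α, rate β) prior, the Poisson likelihood is conjugate: the posterior is Gamma(α + ΣXᵢ, β + n).
Sum of counts S = 36 over n = 5 hours.
Posterior: Gamma(α+S, β+n) = Gamma(6.11+36, 2.10+5) = Gamma(42.11, 7.10).
The predictive distribution for one future period is NegBinom with mean α/β = 5.9310.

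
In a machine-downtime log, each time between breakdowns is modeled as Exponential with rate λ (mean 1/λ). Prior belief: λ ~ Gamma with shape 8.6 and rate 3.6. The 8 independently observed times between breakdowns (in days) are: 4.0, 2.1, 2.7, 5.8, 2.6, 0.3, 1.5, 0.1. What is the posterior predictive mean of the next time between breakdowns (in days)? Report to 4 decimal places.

1.4551

With a Gamma(shape α, rate β) prior on the exponential rate λ, the posterior after n observations with total T = Σxᵢ is Gamma(α+n, β+T).
Sum of observations T = 19.1 days; n = 8.
Posterior: Gamma(8.6+8, 3.6+19.1) = Gamma(16.6, 22.7).
The predictive distribution for the next observation is Lomax; its mean is β/(α−1) = 22.7/15.6 = 1.4551.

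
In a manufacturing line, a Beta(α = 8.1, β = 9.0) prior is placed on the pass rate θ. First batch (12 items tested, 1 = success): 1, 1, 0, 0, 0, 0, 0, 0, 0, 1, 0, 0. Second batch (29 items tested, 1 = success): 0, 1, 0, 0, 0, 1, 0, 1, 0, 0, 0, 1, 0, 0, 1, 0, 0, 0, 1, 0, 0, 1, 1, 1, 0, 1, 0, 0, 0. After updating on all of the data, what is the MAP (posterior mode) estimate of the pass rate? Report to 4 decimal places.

0.3583

The Beta prior is conjugate to a Binomial/Bernoulli likelihood; the update adds successes to α and failures to β.
After batch 1: Beta(8.1+3, 9.0+9) = Beta(11.1, 18.0).
After batch 2: Beta(11.1+10, 18.0+19) = Beta(21.1, 37.0).
Mode of Beta(a,b) for a,b>1 is (a−1)/(a+b−2) = 20.1/56.1 = 0.3583.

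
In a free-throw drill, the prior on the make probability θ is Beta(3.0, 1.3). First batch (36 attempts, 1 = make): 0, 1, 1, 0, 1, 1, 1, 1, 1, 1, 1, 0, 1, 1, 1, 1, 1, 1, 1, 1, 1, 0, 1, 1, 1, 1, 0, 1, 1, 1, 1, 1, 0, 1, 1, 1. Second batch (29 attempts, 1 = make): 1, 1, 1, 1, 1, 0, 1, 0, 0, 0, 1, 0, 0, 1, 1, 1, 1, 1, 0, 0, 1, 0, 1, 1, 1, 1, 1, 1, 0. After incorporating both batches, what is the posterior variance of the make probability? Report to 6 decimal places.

The Beta prior is conjugate to a Binomial/Bernoulli likelihood; the update adds successes to α and failures to β.
After batch 1: Beta(3.0+30, 1.3+6) = Beta(33.0, 7.3).
After batch 2: Beta(33.0+19, 7.3+10) = Beta(52.0, 17.3).
Var = αβ/((α+β)²(α+β+1)) = 52.0·17.3/(69.3²·70.3) = 0.002665.

0.002665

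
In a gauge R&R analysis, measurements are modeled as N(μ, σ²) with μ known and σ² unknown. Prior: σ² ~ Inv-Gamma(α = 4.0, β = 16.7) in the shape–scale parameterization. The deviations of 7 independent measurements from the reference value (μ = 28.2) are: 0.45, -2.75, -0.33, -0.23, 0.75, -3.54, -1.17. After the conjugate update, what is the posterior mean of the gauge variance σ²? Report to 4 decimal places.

4.2915

With known mean μ and an Inverse-Gamma(α, β) prior on σ², the Normal likelihood is conjugate: posterior is Inv-Gamma(α + n/2, β + Σ(xᵢ−μ)²/2).
Σ(xᵢ−μ)² = (0.45)² + (-2.75)² + (-0.33)² + (-0.23)² + (0.75)² + (-3.54)² + (-1.17)² = 22.3898.
Posterior: Inv-Gamma(4.0 + 7/2, 16.7 + 22.3898/2) = Inv-Gamma(7.50, 27.89490).
E[σ²|data] = β/(α−1) = 27.89490/6.50 = 4.2915.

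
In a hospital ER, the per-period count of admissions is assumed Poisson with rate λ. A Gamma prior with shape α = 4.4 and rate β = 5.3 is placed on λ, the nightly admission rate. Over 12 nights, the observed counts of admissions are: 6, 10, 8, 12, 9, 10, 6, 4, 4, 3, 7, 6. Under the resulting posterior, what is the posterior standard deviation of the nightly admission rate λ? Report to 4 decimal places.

0.5465

With a Gamma(shape α, rate β) prior, the Poisson likelihood is conjugate: the posterior is Gamma(α + ΣXᵢ, β + n).
Sum of counts S = 85 over n = 12 nights.
Posterior: Gamma(α+S, β+n) = Gamma(4.4+85, 5.3+12) = Gamma(89.4, 17.3).
SD = √α/β = √89.4/17.3 = 0.5465.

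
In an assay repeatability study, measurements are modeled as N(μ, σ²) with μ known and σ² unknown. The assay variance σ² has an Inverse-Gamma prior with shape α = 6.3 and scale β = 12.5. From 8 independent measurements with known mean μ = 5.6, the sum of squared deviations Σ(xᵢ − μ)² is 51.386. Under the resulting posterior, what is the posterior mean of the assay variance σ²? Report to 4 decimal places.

4.1068

With known mean μ and an Inverse-Gamma(α, β) prior on σ², the Normal likelihood is conjugate: posterior is Inv-Gamma(α + n/2, β + Σ(xᵢ−μ)²/2).
Posterior: Inv-Gamma(6.3 + 8/2, 12.5 + 51.386/2) = Inv-Gamma(10.30, 38.1930).
E[σ²|data] = β/(α−1) = 38.1930/9.30 = 4.1068.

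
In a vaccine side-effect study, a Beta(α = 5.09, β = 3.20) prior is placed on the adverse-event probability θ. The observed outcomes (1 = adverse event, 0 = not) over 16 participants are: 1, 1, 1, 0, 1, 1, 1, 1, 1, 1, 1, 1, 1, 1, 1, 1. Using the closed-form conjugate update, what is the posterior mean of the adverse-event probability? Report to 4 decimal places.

The Beta prior is conjugate to a Binomial/Bernoulli likelihood; the update adds successes to α and failures to β.
Posterior: Beta(α+k, β+n−k) = Beta(5.09+15, 3.20+1) = Beta(20.09, 4.20).
Posterior mean = α/(α+β) = 20.09/24.29 = 0.8271.

0.8271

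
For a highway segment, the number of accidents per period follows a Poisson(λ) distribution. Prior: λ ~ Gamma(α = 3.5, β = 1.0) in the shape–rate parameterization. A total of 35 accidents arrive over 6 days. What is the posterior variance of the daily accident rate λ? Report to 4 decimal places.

0.7857

With a Gamma(shape α, rate β) prior, the Poisson likelihood is conjugate: the posterior is Gamma(α + ΣXᵢ, β + n).
Posterior: Gamma(α+S, β+n) = Gamma(3.5+35, 1.0+6) = Gamma(38.5, 7.0).
Var = α/β² = 38.5/7.0² = 0.7857.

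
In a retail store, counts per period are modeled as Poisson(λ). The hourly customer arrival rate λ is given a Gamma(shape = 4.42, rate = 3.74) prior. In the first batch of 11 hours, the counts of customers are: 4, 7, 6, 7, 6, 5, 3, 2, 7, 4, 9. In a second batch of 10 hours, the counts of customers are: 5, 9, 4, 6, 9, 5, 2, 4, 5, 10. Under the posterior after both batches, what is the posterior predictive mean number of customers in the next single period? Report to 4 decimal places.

With a Gamma(shape α, rate β) prior, the Poisson likelihood is conjugate: the posterior is Gamma(α + ΣXᵢ, β + n).
Batch 1: sum of counts S = 60 over n = 11 hours.
After batch 1: Gamma(α+S, β+n) = Gamma(4.42+60, 3.74+11) = Gamma(64.42, 14.74).
Batch 2: sum of counts S = 59 over n = 10 hours.
After batch 2: Gamma(α+S, β+n) = Gamma(64.42+59, 14.74+10) = Gamma(123.42, 24.74).
The predictive distribution for one future period is NegBinom with mean α/β = 4.9887.

4.9887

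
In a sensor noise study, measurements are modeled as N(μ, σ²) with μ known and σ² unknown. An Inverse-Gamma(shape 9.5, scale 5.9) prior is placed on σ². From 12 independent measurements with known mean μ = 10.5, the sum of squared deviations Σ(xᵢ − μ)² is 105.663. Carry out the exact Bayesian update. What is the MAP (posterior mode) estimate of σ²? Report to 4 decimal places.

With known mean μ and an Inverse-Gamma(α, β) prior on σ², the Normal likelihood is conjugate: posterior is Inv-Gamma(α + n/2, β + Σ(xᵢ−μ)²/2).
Posterior: Inv-Gamma(9.5 + 12/2, 5.9 + 105.663/2) = Inv-Gamma(15.50, 58.7315).
Mode = β/(α+1) = 58.7315/16.50 = 3.5595.

3.5595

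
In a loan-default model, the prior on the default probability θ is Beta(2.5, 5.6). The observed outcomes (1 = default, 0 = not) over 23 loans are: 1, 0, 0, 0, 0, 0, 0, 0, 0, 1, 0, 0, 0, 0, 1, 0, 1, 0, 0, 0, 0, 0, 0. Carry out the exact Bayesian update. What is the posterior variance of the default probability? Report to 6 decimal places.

The Beta prior is conjugate to a Binomial/Bernoulli likelihood; the update adds successes to α and failures to β.
Posterior: Beta(α+k, β+n−k) = Beta(2.5+4, 5.6+19) = Beta(6.5, 24.6).
Var = αβ/((α+β)²(α+β+1)) = 6.5·24.6/(31.1²·32.1) = 0.005150.

0.005150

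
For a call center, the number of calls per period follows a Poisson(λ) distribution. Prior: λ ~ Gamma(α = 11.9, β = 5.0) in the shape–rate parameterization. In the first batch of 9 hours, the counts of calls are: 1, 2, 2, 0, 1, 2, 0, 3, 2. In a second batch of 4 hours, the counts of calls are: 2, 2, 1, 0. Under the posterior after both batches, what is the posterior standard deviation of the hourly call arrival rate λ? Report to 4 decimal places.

0.3038

With a Gamma(shape α, rate β) prior, the Poisson likelihood is conjugate: the posterior is Gamma(α + ΣXᵢ, β + n).
Batch 1: sum of counts S = 13 over n = 9 hours.
After batch 1: Gamma(α+S, β+n) = Gamma(11.9+13, 5.0+9) = Gamma(24.9, 14.0).
Batch 2: sum of counts S = 5 over n = 4 hours.
After batch 2: Gamma(α+S, β+n) = Gamma(24.9+5, 14.0+4) = Gamma(29.9, 18.0).
SD = √α/β = √29.9/18.0 = 0.3038.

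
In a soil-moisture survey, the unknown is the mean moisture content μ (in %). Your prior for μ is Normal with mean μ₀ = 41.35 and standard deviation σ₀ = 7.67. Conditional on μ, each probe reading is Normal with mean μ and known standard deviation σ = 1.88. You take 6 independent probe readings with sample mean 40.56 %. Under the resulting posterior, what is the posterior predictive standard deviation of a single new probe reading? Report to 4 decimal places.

2.0292

For Normal data with known variance σ², a Normal(μ₀, σ₀²) prior on μ is conjugate. Posterior precision = 1/σ₀² + n/σ²; posterior mean is the precision-weighted average of μ₀ and x̄.
σ₀² = 7.67² = 58.8289, σ² = 1.88² = 3.5344; σ² + n·σ₀² = 3.5344 + 6·58.8289 = 356.5078.
Posterior precision = 1/σ₀² + n/σ² = 1/58.8289 + 6/3.5344 = (σ² + n·σ₀²)/(σ₀²σ²) = 356.5078/(58.8289·3.5344); posterior variance σₙ² = σ₀²σ²/(σ² + n·σ₀²) = 58.8289·3.5344/356.5078 = 0.583227.
Predictive variance for one new observation = σₙ² + σ² = 58.8289·3.5344/356.5078 + 3.5344 = σ²·(σ₀² + 356.5078)/356.5078 = 3.5344·415.3367/356.5078 = 4.117627; SD = √(3.5344·415.3367/356.5078) = 2.0292.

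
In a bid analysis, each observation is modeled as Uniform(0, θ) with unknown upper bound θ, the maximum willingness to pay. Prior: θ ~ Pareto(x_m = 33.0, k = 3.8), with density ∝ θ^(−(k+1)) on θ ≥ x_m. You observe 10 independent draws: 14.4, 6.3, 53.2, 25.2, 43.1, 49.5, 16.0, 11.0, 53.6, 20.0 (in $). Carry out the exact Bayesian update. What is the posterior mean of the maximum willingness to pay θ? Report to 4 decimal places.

57.7875

A Pareto(scale x_m, shape k) prior on the upper bound θ of Uniform(0, θ) is conjugate: posterior is Pareto(max(x_m, max xᵢ), k + n).
Sample maximum = 53.6; prior scale x_m = 33.0 → posterior scale = max = 53.6.
Posterior shape = 3.8 + 10 = 13.8.
E[θ|data] = k·x_m/(k−1) = 13.8·53.6/12.8 = 57.7875.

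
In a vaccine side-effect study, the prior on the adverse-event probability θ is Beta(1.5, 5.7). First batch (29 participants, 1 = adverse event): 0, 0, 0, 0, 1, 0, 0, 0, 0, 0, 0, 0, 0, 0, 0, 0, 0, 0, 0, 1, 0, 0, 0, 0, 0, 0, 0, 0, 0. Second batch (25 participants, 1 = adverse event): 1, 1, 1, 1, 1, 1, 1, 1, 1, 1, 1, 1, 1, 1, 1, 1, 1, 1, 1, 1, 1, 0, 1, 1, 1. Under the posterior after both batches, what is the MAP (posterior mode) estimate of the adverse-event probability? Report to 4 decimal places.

The Beta prior is conjugate to a Binomial/Bernoulli likelihood; the update adds successes to α and failures to β.
After batch 1: Beta(1.5+2, 5.7+27) = Beta(3.5, 32.7).
After batch 2: Beta(3.5+24, 32.7+1) = Beta(27.5, 33.7).
Mode of Beta(a,b) for a,b>1 is (a−1)/(a+b−2) = 26.5/59.2 = 0.4476.

0.4476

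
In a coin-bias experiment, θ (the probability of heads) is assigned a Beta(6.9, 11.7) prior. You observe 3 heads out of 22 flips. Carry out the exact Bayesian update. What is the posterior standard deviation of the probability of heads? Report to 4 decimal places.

The Beta prior is conjugate to a Binomial/Bernoulli likelihood; the update adds successes to α and failures to β.
Posterior: Beta(α+k, β+n−k) = Beta(6.9+3, 11.7+19) = Beta(9.9, 30.7).
Var = αβ/((α+β)²(α+β+1)) = 9.9·30.7/(40.6²·41.6) = 0.00443229; SD = √0.00443229 = 0.0666.

0.0666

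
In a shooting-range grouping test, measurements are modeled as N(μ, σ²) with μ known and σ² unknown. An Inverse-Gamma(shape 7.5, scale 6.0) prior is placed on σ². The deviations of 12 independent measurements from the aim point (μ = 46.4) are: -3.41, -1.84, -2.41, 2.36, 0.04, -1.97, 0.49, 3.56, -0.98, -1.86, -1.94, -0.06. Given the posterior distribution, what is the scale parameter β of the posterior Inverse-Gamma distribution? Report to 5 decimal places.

31.68740

With known mean μ and an Inverse-Gamma(α, β) prior on σ², the Normal likelihood is conjugate: posterior is Inv-Gamma(α + n/2, β + Σ(xᵢ−μ)²/2).
Σ(xᵢ−μ)² = (-3.41)² + (-1.84)² + (-2.41)² + (2.36)² + (0.04)² + (-1.97)² + (0.49)² + (3.56)² + (-0.98)² + (-1.86)² + (-1.94)² + (-0.06)² = 51.3748.
Posterior: Inv-Gamma(7.5 + 12/2, 6.0 + 51.3748/2) = Inv-Gamma(13.50, 31.68740).
Posterior β = 31.68740.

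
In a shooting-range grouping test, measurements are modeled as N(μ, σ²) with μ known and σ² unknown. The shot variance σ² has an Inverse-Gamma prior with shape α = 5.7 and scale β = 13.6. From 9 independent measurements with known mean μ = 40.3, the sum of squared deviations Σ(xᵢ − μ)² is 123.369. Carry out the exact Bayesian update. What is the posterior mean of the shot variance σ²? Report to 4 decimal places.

8.1831

With known mean μ and an Inverse-Gamma(α, β) prior on σ², the Normal likelihood is conjugate: posterior is Inv-Gamma(α + n/2, β + Σ(xᵢ−μ)²/2).
Posterior: Inv-Gamma(5.7 + 9/2, 13.6 + 123.369/2) = Inv-Gamma(10.20, 75.2845).
E[σ²|data] = β/(α−1) = 75.2845/9.20 = 8.1831.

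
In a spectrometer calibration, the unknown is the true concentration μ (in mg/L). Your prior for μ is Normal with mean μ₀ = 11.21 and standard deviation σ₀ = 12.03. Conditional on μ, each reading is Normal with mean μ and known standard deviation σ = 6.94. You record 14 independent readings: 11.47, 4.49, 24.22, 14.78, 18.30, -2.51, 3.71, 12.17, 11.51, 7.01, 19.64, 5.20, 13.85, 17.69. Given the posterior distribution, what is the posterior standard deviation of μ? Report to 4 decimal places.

For Normal data with known variance σ², a Normal(μ₀, σ₀²) prior on μ is conjugate. Posterior precision = 1/σ₀² + n/σ²; posterior mean is the precision-weighted average of μ₀ and x̄.
σ₀² = 12.03² = 144.7209, σ² = 6.94² = 48.1636; σ² + n·σ₀² = 48.1636 + 14·144.7209 = 2074.2562.
Posterior precision = 1/σ₀² + n/σ² = 1/144.7209 + 14/48.1636 = (σ² + n·σ₀²)/(σ₀²σ²) = 2074.2562/(144.7209·48.1636); posterior variance σₙ² = σ₀²σ²/(σ² + n·σ₀²) = 144.7209·48.1636/2074.2562 = 3.360375.
Posterior SD = √σₙ² = √(144.7209·48.1636/2074.2562) = 1.8331.

1.8331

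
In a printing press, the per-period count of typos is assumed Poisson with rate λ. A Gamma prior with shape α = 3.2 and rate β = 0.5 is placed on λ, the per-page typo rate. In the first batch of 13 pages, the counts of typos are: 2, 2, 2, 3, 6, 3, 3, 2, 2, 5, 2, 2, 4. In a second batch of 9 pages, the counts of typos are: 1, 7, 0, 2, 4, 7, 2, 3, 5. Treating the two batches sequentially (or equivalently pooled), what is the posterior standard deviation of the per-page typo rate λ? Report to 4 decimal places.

With a Gamma(shape α, rate β) prior, the Poisson likelihood is conjugate: the posterior is Gamma(α + ΣXᵢ, β + n).
Batch 1: sum of counts S = 38 over n = 13 pages.
After batch 1: Gamma(α+S, β+n) = Gamma(3.2+38, 0.5+13) = Gamma(41.2, 13.5).
Batch 2: sum of counts S = 31 over n = 9 pages.
After batch 2: Gamma(α+S, β+n) = Gamma(41.2+31, 13.5+9) = Gamma(72.2, 22.5).
SD = √α/β = √72.2/22.5 = 0.3776.

0.3776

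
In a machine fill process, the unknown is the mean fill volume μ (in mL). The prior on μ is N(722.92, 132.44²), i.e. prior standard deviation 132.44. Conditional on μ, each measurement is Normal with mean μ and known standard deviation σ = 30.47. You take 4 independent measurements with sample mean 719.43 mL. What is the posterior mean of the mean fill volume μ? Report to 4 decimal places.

For Normal data with known variance σ², a Normal(μ₀, σ₀²) prior on μ is conjugate. Posterior precision = 1/σ₀² + n/σ²; posterior mean is the precision-weighted average of μ₀ and x̄.
n·x̄ = 4·719.43 = 2877.72.
σ₀² = 132.44² = 17540.3536, σ² = 30.47² = 928.4209; σ² + n·σ₀² = 928.4209 + 4·17540.3536 = 71089.8353.
Posterior mean = (μ₀/σ₀² + n·x̄/σ²)/(1/σ₀² + n/σ²) = (σ²·μ₀ + σ₀²·n·x̄)/(σ² + n·σ₀²) = (928.4209·722.92 + 17540.3536·2877.72)/71089.8353 = 51147400.39882/71089.8353 = 719.4756.

719.4756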